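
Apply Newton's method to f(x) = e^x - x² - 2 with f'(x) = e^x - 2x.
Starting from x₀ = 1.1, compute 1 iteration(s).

f(x) = e^x - x² - 2
f'(x) = e^x - 2x
x₀ = 1.1

Newton-Raphson formula: x_{n+1} = x_n - f(x_n)/f'(x_n)

Iteration 1:
  f(1.100000) = -0.205834
  f'(1.100000) = 0.804166
  x_1 = 1.100000 - (-0.205834)/0.804166 = 1.355960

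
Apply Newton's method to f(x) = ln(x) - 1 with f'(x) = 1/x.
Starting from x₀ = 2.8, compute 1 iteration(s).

f(x) = ln(x) - 1
f'(x) = 1/x
x₀ = 2.8

Newton-Raphson formula: x_{n+1} = x_n - f(x_n)/f'(x_n)

Iteration 1:
  f(2.800000) = 0.029619
  f'(2.800000) = 0.357143
  x_1 = 2.800000 - 0.029619/0.357143 = 2.717066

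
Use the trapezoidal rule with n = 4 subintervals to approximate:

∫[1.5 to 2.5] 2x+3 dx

f(x) = 2x+3
a = 1.5, b = 2.5, n = 4
h = (b - a)/n = 0.250000

Trapezoidal rule: (h/2)[f(x₀) + 2f(x₁) + 2f(x₂) + ... + f(xₙ)]

x_0 = 1.5000, f(x_0) = 6.000000, coefficient = 1
x_1 = 1.7500, f(x_1) = 6.500000, coefficient = 2
x_2 = 2.0000, f(x_2) = 7.000000, coefficient = 2
x_3 = 2.2500, f(x_3) = 7.500000, coefficient = 2
x_4 = 2.5000, f(x_4) = 8.000000, coefficient = 1

I ≈ (0.250000/2) × 56.000000 = 7.000000
Exact value: 7.000000
Error: 0.000000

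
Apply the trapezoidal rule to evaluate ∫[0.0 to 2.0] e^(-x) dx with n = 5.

f(x) = e^(-x)
a = 0.0, b = 2.0, n = 5
h = (b - a)/n = 0.400000

Trapezoidal rule: (h/2)[f(x₀) + 2f(x₁) + 2f(x₂) + ... + f(xₙ)]

x_0 = 0.0000, f(x_0) = 1.000000, coefficient = 1
x_1 = 0.4000, f(x_1) = 0.670320, coefficient = 2
x_2 = 0.8000, f(x_2) = 0.449329, coefficient = 2
x_3 = 1.2000, f(x_3) = 0.301194, coefficient = 2
x_4 = 1.6000, f(x_4) = 0.201897, coefficient = 2
x_5 = 2.0000, f(x_5) = 0.135335, coefficient = 1

I ≈ (0.400000/2) × 4.380815 = 0.876163
Exact value: 0.864665
Error: 0.011498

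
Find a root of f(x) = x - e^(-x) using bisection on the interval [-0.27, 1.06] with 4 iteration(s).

f(x) = x - e^(-x)
Initial interval: [-0.27, 1.06]

Iteration 1:
  c_1 = (-0.270000 + 1.060000)/2 = 0.395000
  f(c_1) = f(0.395000) = -0.278680
  f(a) × f(c) ≥ 0, new interval: [0.395000, 1.060000]
Iteration 2:
  c_2 = (0.395000 + 1.060000)/2 = 0.727500
  f(c_2) = f(0.727500) = 0.244385
  f(a) × f(c) < 0, new interval: [0.395000, 0.727500]
Iteration 3:
  c_3 = (0.395000 + 0.727500)/2 = 0.561250
  f(c_3) = f(0.561250) = -0.009245
  f(a) × f(c) ≥ 0, new interval: [0.561250, 0.727500]
Iteration 4:
  c_4 = (0.561250 + 0.727500)/2 = 0.644375
  f(c_4) = f(0.644375) = 0.119384
  f(a) × f(c) < 0, new interval: [0.561250, 0.644375]

After 4 iteration(s), the approximation is c_4 = 0.644375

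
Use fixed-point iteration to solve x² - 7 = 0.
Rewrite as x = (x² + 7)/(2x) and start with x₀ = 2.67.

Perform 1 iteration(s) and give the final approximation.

Equation: x² - 7 = 0
Fixed-point form: x = (x² + 7)/(2x)
x₀ = 2.67

x_1 = g(2.670000) = 2.645861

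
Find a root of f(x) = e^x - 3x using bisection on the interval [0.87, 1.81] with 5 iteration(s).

f(x) = e^x - 3x
Initial interval: [0.87, 1.81]

Iteration 1:
  c_1 = (0.870000 + 1.810000)/2 = 1.340000
  f(c_1) = f(1.340000) = -0.200956
  f(a) × f(c) ≥ 0, new interval: [1.340000, 1.810000]
Iteration 2:
  c_2 = (1.340000 + 1.810000)/2 = 1.575000
  f(c_2) = f(1.575000) = 0.105742
  f(a) × f(c) < 0, new interval: [1.340000, 1.575000]
Iteration 3:
  c_3 = (1.340000 + 1.575000)/2 = 1.457500
  f(c_3) = f(1.457500) = -0.077292
  f(a) × f(c) ≥ 0, new interval: [1.457500, 1.575000]
Iteration 4:
  c_4 = (1.457500 + 1.575000)/2 = 1.516250
  f(c_4) = f(1.516250) = 0.006361
  f(a) × f(c) < 0, new interval: [1.457500, 1.516250]
Iteration 5:
  c_5 = (1.457500 + 1.516250)/2 = 1.486875
  f(c_5) = f(1.486875) = -0.037374
  f(a) × f(c) ≥ 0, new interval: [1.486875, 1.516250]

After 5 iteration(s), the approximation is c_5 = 1.486875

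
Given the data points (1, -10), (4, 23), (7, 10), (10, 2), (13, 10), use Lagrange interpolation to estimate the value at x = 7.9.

Lagrange interpolation formula:
P(x) = Σ yᵢ × Lᵢ(x)
where Lᵢ(x) = Π_{j≠i} (x - xⱼ)/(xᵢ - xⱼ)

L_0(7.9) = (7.9 - 4)/(1 - 4) × (7.9 - 7)/(1 - 7) × (7.9 - 10)/(1 - 10) × (7.9 - 13)/(1 - 13) = 0.019338
L_1(7.9) = (7.9 - 1)/(4 - 1) × (7.9 - 7)/(4 - 7) × (7.9 - 10)/(4 - 10) × (7.9 - 13)/(4 - 13) = -0.136850
L_2(7.9) = (7.9 - 1)/(7 - 1) × (7.9 - 4)/(7 - 4) × (7.9 - 10)/(7 - 10) × (7.9 - 13)/(7 - 13) = 0.889525
L_3(7.9) = (7.9 - 1)/(10 - 1) × (7.9 - 4)/(10 - 4) × (7.9 - 7)/(10 - 7) × (7.9 - 13)/(10 - 13) = 0.254150
L_4(7.9) = (7.9 - 1)/(13 - 1) × (7.9 - 4)/(13 - 4) × (7.9 - 7)/(13 - 7) × (7.9 - 10)/(13 - 10) = -0.026163

P(7.9) = (-10)×L_0(7.9) + 23×L_1(7.9) + 10×L_2(7.9) + 2×L_3(7.9) + 10×L_4(7.9)
P(7.9) = 5.801000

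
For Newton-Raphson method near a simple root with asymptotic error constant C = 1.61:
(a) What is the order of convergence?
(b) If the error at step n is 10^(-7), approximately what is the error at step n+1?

(a) Newton-Raphson has quadratic (order 2) convergence near simple roots.
    This means |e_{n+1}| ≈ C|e_n|².

(b) With |e_n| = 10^(-7) and C = 1.61:
    |e_{n+1}| ≈ 1.61 × (10^(-7))² = 1.61 × 10^(-14)

(a) 2 (quadratic); (b) |e_{n+1}| ≈ 1.610e-14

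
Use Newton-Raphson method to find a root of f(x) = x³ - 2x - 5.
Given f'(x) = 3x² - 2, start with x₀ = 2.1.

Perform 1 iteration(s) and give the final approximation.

f(x) = x³ - 2x - 5
f'(x) = 3x² - 2
x₀ = 2.1

Newton-Raphson formula: x_{n+1} = x_n - f(x_n)/f'(x_n)

Iteration 1:
  f(2.100000) = 0.061000
  f'(2.100000) = 11.230000
  x_1 = 2.100000 - 0.061000/11.230000 = 2.094568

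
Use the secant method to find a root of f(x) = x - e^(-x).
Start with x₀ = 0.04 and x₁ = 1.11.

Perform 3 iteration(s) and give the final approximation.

f(x) = x - e^(-x)
x₀ = 0.04, x₁ = 1.11

Secant formula: x_{n+1} = x_n - f(x_n)(x_n - x_{n-1})/(f(x_n) - f(x_{n-1}))

Iteration 1:
  f(0.040000) = -0.920789
  f(1.110000) = 0.780441
  x_2 = 1.110000 - 0.780441×(1.110000 - 0.040000)/(0.780441 - (-0.920789))
       = 0.619137
Iteration 2:
  f(1.110000) = 0.780441
  f(0.619137) = 0.080727
  x_3 = 0.619137 - 0.080727×(0.619137 - 1.110000)/(0.080727 - 0.780441)
       = 0.562505
Iteration 3:
  f(0.619137) = 0.080727
  f(0.562505) = -0.007276
  x_4 = 0.562505 - (-0.007276)×(0.562505 - 0.619137)/(-0.007276 - 0.080727)
       = 0.567187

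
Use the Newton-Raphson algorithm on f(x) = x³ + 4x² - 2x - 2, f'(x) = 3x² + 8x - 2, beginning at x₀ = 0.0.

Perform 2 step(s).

f(x) = x³ + 4x² - 2x - 2
f'(x) = 3x² + 8x - 2
x₀ = 0.0

Newton-Raphson formula: x_{n+1} = x_n - f(x_n)/f'(x_n)

Iteration 1:
  f(0.000000) = -2.000000
  f'(0.000000) = -2.000000
  x_1 = 0.000000 - (-2.000000)/(-2.000000) = -1.000000
Iteration 2:
  f(-1.000000) = 3.000000
  f'(-1.000000) = -7.000000
  x_2 = -1.000000 - 3.000000/(-7.000000) = -0.571429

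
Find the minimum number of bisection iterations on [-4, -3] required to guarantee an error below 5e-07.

We need (b-a)/2^n ≤ 5e-07
(-3 - (-4))/2^n ≤ 5e-07
1/2^n ≤ 5e-07
2^n ≥ 2000000
n ≥ log₂(2000000) = 20.93
n ≥ 21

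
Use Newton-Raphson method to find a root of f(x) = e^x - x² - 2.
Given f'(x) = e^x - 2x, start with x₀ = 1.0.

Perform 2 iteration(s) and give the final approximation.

f(x) = e^x - x² - 2
f'(x) = e^x - 2x
x₀ = 1.0

Newton-Raphson formula: x_{n+1} = x_n - f(x_n)/f'(x_n)

Iteration 1:
  f(1.000000) = -0.281718
  f'(1.000000) = 0.718282
  x_1 = 1.000000 - (-0.281718)/0.718282 = 1.392211
Iteration 2:
  f(1.392211) = 0.085485
  f'(1.392211) = 1.239315
  x_2 = 1.392211 - 0.085485/1.239315 = 1.323233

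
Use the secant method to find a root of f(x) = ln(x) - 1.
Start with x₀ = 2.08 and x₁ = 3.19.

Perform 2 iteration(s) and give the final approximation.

f(x) = ln(x) - 1
x₀ = 2.08, x₁ = 3.19

Secant formula: x_{n+1} = x_n - f(x_n)(x_n - x_{n-1})/(f(x_n) - f(x_{n-1}))

Iteration 1:
  f(2.080000) = -0.267632
  f(3.190000) = 0.160021
  x_2 = 3.190000 - 0.160021×(3.190000 - 2.080000)/(0.160021 - (-0.267632))
       = 2.774656
Iteration 2:
  f(3.190000) = 0.160021
  f(2.774656) = 0.020527
  x_3 = 2.774656 - 0.020527×(2.774656 - 3.190000)/(0.020527 - 0.160021)
       = 2.713538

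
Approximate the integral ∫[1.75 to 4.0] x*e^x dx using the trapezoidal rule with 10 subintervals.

f(x) = x*e^x
a = 1.75, b = 4.0, n = 10
h = (b - a)/n = 0.225000

Trapezoidal rule: (h/2)[f(x₀) + 2f(x₁) + 2f(x₂) + ... + f(xₙ)]

x_0 = 1.7500, f(x_0) = 10.070555, coefficient = 1
x_1 = 1.9750, f(x_1) = 14.233074, coefficient = 2
x_2 = 2.2000, f(x_2) = 19.855030, coefficient = 2
x_3 = 2.4250, f(x_3) = 27.407906, coefficient = 2
x_4 = 2.6500, f(x_4) = 37.508202, coefficient = 2
x_5 = 2.8750, f(x_5) = 50.960594, coefficient = 2
x_6 = 3.1000, f(x_6) = 68.813649, coefficient = 2
x_7 = 3.3250, f(x_7) = 92.431670, coefficient = 2
x_8 = 3.5500, f(x_8) = 123.587277, coefficient = 2
x_9 = 3.7750, f(x_9) = 164.580594, coefficient = 2
x_10 = 4.0000, f(x_10) = 218.392600, coefficient = 1

I ≈ (0.225000/2) × 1427.219149 = 160.562154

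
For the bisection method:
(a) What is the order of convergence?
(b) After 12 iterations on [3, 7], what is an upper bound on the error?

(a) Bisection has linear (order 1) convergence; the error is halved each step.

(b) Error bound = (b-a)/2^n = (7 - 3)/2^{12}
    = 4/2^{12}

(a) 1 (linear); (b) error ≤ 9.77e-04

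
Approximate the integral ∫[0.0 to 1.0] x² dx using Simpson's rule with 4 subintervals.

f(x) = x²
a = 0.0, b = 1.0, n = 4
h = (b - a)/n = 0.250000

Simpson's rule: (h/3)[f(x₀) + 4f(x₁) + 2f(x₂) + ... + f(xₙ)]

x_0 = 0.0000, f(x_0) = 0.000000, coefficient = 1
x_1 = 0.2500, f(x_1) = 0.062500, coefficient = 4
x_2 = 0.5000, f(x_2) = 0.250000, coefficient = 2
x_3 = 0.7500, f(x_3) = 0.562500, coefficient = 4
x_4 = 1.0000, f(x_4) = 1.000000, coefficient = 1

I ≈ (0.250000/3) × 4.000000 = 0.333333
Exact value: 0.333333
Error: 0.000000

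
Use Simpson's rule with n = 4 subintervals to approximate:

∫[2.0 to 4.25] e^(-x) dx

f(x) = e^(-x)
a = 2.0, b = 4.25, n = 4
h = (b - a)/n = 0.562500

Simpson's rule: (h/3)[f(x₀) + 4f(x₁) + 2f(x₂) + ... + f(xₙ)]

x_0 = 2.0000, f(x_0) = 0.135335, coefficient = 1
x_1 = 2.5625, f(x_1) = 0.077112, coefficient = 4
x_2 = 3.1250, f(x_2) = 0.043937, coefficient = 2
x_3 = 3.6875, f(x_3) = 0.025035, coefficient = 4
x_4 = 4.2500, f(x_4) = 0.014264, coefficient = 1

I ≈ (0.562500/3) × 0.646058 = 0.121136
Exact value: 0.121071
Error: 0.000065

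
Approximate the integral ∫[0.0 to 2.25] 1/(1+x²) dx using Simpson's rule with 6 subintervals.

f(x) = 1/(1+x²)
a = 0.0, b = 2.25, n = 6
h = (b - a)/n = 0.375000

Simpson's rule: (h/3)[f(x₀) + 4f(x₁) + 2f(x₂) + ... + f(xₙ)]

x_0 = 0.0000, f(x_0) = 1.000000, coefficient = 1
x_1 = 0.3750, f(x_1) = 0.876712, coefficient = 4
x_2 = 0.7500, f(x_2) = 0.640000, coefficient = 2
x_3 = 1.1250, f(x_3) = 0.441379, coefficient = 4
x_4 = 1.5000, f(x_4) = 0.307692, coefficient = 2
x_5 = 1.8750, f(x_5) = 0.221453, coefficient = 4
x_6 = 2.2500, f(x_6) = 0.164948, coefficient = 1

I ≈ (0.375000/3) × 9.218513 = 1.152314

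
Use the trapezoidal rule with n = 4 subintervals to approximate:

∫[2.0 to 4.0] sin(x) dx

f(x) = sin(x)
a = 2.0, b = 4.0, n = 4
h = (b - a)/n = 0.500000

Trapezoidal rule: (h/2)[f(x₀) + 2f(x₁) + 2f(x₂) + ... + f(xₙ)]

x_0 = 2.0000, f(x_0) = 0.909297, coefficient = 1
x_1 = 2.5000, f(x_1) = 0.598472, coefficient = 2
x_2 = 3.0000, f(x_2) = 0.141120, coefficient = 2
x_3 = 3.5000, f(x_3) = -0.350783, coefficient = 2
x_4 = 4.0000, f(x_4) = -0.756802, coefficient = 1

I ≈ (0.500000/2) × 0.930113 = 0.232528
Exact value: 0.237497
Error: 0.004969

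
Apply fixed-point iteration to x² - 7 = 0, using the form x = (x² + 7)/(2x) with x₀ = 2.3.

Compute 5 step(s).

Equation: x² - 7 = 0
Fixed-point form: x = (x² + 7)/(2x)
x₀ = 2.3

x_1 = g(2.300000) = 2.671739
x_2 = g(2.671739) = 2.645878
x_3 = g(2.645878) = 2.645751
x_4 = g(2.645751) = 2.645751
x_5 = g(2.645751) = 2.645751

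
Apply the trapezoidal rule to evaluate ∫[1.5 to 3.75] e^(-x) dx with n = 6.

f(x) = e^(-x)
a = 1.5, b = 3.75, n = 6
h = (b - a)/n = 0.375000

Trapezoidal rule: (h/2)[f(x₀) + 2f(x₁) + 2f(x₂) + ... + f(xₙ)]

x_0 = 1.5000, f(x_0) = 0.223130, coefficient = 1
x_1 = 1.8750, f(x_1) = 0.153355, coefficient = 2
x_2 = 2.2500, f(x_2) = 0.105399, coefficient = 2
x_3 = 2.6250, f(x_3) = 0.072440, coefficient = 2
x_4 = 3.0000, f(x_4) = 0.049787, coefficient = 2
x_5 = 3.3750, f(x_5) = 0.034218, coefficient = 2
x_6 = 3.7500, f(x_6) = 0.023518, coefficient = 1

I ≈ (0.375000/2) × 1.077046 = 0.201946
Exact value: 0.199612
Error: 0.002334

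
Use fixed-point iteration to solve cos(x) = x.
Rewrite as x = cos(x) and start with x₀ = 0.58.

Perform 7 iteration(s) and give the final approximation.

Equation: cos(x) = x
Fixed-point form: x = cos(x)
x₀ = 0.58

x_1 = g(0.580000) = 0.836463
x_2 = g(0.836463) = 0.670093
x_3 = g(0.670093) = 0.783764
x_4 = g(0.783764) = 0.708261
x_5 = g(0.708261) = 0.759494
x_6 = g(0.759494) = 0.725184
x_7 = g(0.725184) = 0.748377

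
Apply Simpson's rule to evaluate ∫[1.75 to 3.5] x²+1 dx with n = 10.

f(x) = x²+1
a = 1.75, b = 3.5, n = 10
h = (b - a)/n = 0.175000

Simpson's rule: (h/3)[f(x₀) + 4f(x₁) + 2f(x₂) + ... + f(xₙ)]

x_0 = 1.7500, f(x_0) = 4.062500, coefficient = 1
x_1 = 1.9250, f(x_1) = 4.705625, coefficient = 4
x_2 = 2.1000, f(x_2) = 5.410000, coefficient = 2
x_3 = 2.2750, f(x_3) = 6.175625, coefficient = 4
x_4 = 2.4500, f(x_4) = 7.002500, coefficient = 2
x_5 = 2.6250, f(x_5) = 7.890625, coefficient = 4
x_6 = 2.8000, f(x_6) = 8.840000, coefficient = 2
x_7 = 2.9750, f(x_7) = 9.850625, coefficient = 4
x_8 = 3.1500, f(x_8) = 10.922500, coefficient = 2
x_9 = 3.3250, f(x_9) = 12.055625, coefficient = 4
x_10 = 3.5000, f(x_10) = 13.250000, coefficient = 1

I ≈ (0.175000/3) × 244.375000 = 14.255208
Exact value: 14.255208
Error: 0.000000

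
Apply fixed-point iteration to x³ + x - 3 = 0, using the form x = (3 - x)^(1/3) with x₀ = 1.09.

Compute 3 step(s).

Equation: x³ + x - 3 = 0
Fixed-point form: x = (3 - x)^(1/3)
x₀ = 1.09

x_1 = g(1.090000) = 1.240731
x_2 = g(1.240731) = 1.207195
x_3 = g(1.207195) = 1.214817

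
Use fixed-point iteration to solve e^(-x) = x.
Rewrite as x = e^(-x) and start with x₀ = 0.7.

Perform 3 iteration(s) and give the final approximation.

Equation: e^(-x) = x
Fixed-point form: x = e^(-x)
x₀ = 0.7

x_1 = g(0.700000) = 0.496585
x_2 = g(0.496585) = 0.608605
x_3 = g(0.608605) = 0.544109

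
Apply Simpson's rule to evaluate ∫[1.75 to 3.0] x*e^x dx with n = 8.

f(x) = x*e^x
a = 1.75, b = 3.0, n = 8
h = (b - a)/n = 0.156250

Simpson's rule: (h/3)[f(x₀) + 4f(x₁) + 2f(x₂) + ... + f(xₙ)]

x_0 = 1.7500, f(x_0) = 10.070555, coefficient = 1
x_1 = 1.9062, f(x_1) = 12.824892, coefficient = 4
x_2 = 2.0625, f(x_2) = 16.222819, coefficient = 2
x_3 = 2.2188, f(x_3) = 20.403245, coefficient = 4
x_4 = 2.3750, f(x_4) = 25.533656, coefficient = 2
x_5 = 2.5312, f(x_5) = 31.815807, coefficient = 4
x_6 = 2.6875, f(x_6) = 39.492524, coefficient = 2
x_7 = 2.8438, f(x_7) = 48.855824, coefficient = 4
x_8 = 3.0000, f(x_8) = 60.256611, coefficient = 1

I ≈ (0.156250/3) × 688.424241 = 35.855429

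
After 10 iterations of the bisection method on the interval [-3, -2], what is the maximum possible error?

Bisection error bound: |error| ≤ (b-a)/2^n
|error| ≤ (-2 - (-3))/2^10 = 1/2^10
|error| ≤ 0.0009765625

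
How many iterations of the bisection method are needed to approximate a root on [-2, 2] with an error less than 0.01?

We need (b-a)/2^n ≤ 0.01
(2 - (-2))/2^n ≤ 0.01
4/2^n ≤ 0.01
2^n ≥ 400
n ≥ log₂(400) = 8.64
n ≥ 9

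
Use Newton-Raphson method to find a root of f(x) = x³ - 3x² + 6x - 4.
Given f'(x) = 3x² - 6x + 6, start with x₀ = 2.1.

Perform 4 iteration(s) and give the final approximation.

f(x) = x³ - 3x² + 6x - 4
f'(x) = 3x² - 6x + 6
x₀ = 2.1

Newton-Raphson formula: x_{n+1} = x_n - f(x_n)/f'(x_n)

Iteration 1:
  f(2.100000) = 4.631000
  f'(2.100000) = 6.630000
  x_1 = 2.100000 - 4.631000/6.630000 = 1.401508
Iteration 2:
  f(1.401508) = 1.269252
  f'(1.401508) = 3.483627
  x_2 = 1.401508 - 1.269252/3.483627 = 1.037161
Iteration 3:
  f(1.037161) = 0.111533
  f'(1.037161) = 3.004143
  x_3 = 1.037161 - 0.111533/3.004143 = 1.000034
Iteration 4:
  f(1.000034) = 0.000102
  f'(1.000034) = 3.000000
  x_4 = 1.000034 - 0.000102/3.000000 = 1.000000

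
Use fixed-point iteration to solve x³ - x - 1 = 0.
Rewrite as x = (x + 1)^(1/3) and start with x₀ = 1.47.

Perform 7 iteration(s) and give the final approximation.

Equation: x³ - x - 1 = 0
Fixed-point form: x = (x + 1)^(1/3)
x₀ = 1.47

x_1 = g(1.470000) = 1.351758
x_2 = g(1.351758) = 1.329834
x_3 = g(1.329834) = 1.325689
x_4 = g(1.325689) = 1.324902
x_5 = g(1.324902) = 1.324753
x_6 = g(1.324753) = 1.324725
x_7 = g(1.324725) = 1.324719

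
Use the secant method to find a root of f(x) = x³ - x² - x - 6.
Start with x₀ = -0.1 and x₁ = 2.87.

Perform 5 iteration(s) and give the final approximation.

f(x) = x³ - x² - x - 6
x₀ = -0.1, x₁ = 2.87

Secant formula: x_{n+1} = x_n - f(x_n)(x_n - x_{n-1})/(f(x_n) - f(x_{n-1}))

Iteration 1:
  f(-0.100000) = -5.911000
  f(2.870000) = 6.533003
  x_2 = 2.870000 - 6.533003×(2.870000 - (-0.100000))/(6.533003 - (-5.911000))
       = 1.310774
Iteration 2:
  f(2.870000) = 6.533003
  f(1.310774) = -6.776825
  x_3 = 1.310774 - (-6.776825)×(1.310774 - 2.870000)/(-6.776825 - 6.533003)
       = 2.104668
Iteration 3:
  f(1.310774) = -6.776825
  f(2.104668) = -3.211397
  x_4 = 2.104668 - (-3.211397)×(2.104668 - 1.310774)/(-3.211397 - (-6.776825))
       = 2.819733
Iteration 4:
  f(2.104668) = -3.211397
  f(2.819733) = 5.648772
  x_5 = 2.819733 - 5.648772×(2.819733 - 2.104668)/(5.648772 - (-3.211397))
       = 2.363846
Iteration 5:
  f(2.819733) = 5.648772
  f(2.363846) = -0.742992
  x_6 = 2.363846 - (-0.742992)×(2.363846 - 2.819733)/(-0.742992 - 5.648772)
       = 2.416839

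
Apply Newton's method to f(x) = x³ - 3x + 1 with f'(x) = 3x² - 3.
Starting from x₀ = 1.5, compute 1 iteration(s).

f(x) = x³ - 3x + 1
f'(x) = 3x² - 3
x₀ = 1.5

Newton-Raphson formula: x_{n+1} = x_n - f(x_n)/f'(x_n)

Iteration 1:
  f(1.500000) = -0.125000
  f'(1.500000) = 3.750000
  x_1 = 1.500000 - (-0.125000)/3.750000 = 1.533333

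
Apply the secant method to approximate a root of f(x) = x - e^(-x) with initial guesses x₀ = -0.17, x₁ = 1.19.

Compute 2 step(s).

f(x) = x - e^(-x)
x₀ = -0.17, x₁ = 1.19

Secant formula: x_{n+1} = x_n - f(x_n)(x_n - x_{n-1})/(f(x_n) - f(x_{n-1}))

Iteration 1:
  f(-0.170000) = -1.355305
  f(1.190000) = 0.885779
  x_2 = 1.190000 - 0.885779×(1.190000 - (-0.170000))/(0.885779 - (-1.355305))
       = 0.652466
Iteration 2:
  f(1.190000) = 0.885779
  f(0.652466) = 0.131706
  x_3 = 0.652466 - 0.131706×(0.652466 - 1.190000)/(0.131706 - 0.885779)
       = 0.558581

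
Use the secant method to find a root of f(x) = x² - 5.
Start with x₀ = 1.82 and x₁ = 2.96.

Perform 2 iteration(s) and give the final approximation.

f(x) = x² - 5
x₀ = 1.82, x₁ = 2.96

Secant formula: x_{n+1} = x_n - f(x_n)(x_n - x_{n-1})/(f(x_n) - f(x_{n-1}))

Iteration 1:
  f(1.820000) = -1.687600
  f(2.960000) = 3.761600
  x_2 = 2.960000 - 3.761600×(2.960000 - 1.820000)/(3.761600 - (-1.687600))
       = 2.173054
Iteration 2:
  f(2.960000) = 3.761600
  f(2.173054) = -0.277835
  x_3 = 2.173054 - (-0.277835)×(2.173054 - 2.960000)/(-0.277835 - 3.761600)
       = 2.227181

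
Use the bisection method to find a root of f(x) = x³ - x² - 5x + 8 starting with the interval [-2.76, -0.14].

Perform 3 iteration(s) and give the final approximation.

f(x) = x³ - x² - 5x + 8
Initial interval: [-2.76, -0.14]

Iteration 1:
  c_1 = (-2.760000 + (-0.140000))/2 = -1.450000
  f(c_1) = f(-1.450000) = 10.098875
  f(a) × f(c) < 0, new interval: [-2.760000, -1.450000]
Iteration 2:
  c_2 = (-2.760000 + (-1.450000))/2 = -2.105000
  f(c_2) = f(-2.105000) = 4.766667
  f(a) × f(c) < 0, new interval: [-2.760000, -2.105000]
Iteration 3:
  c_3 = (-2.760000 + (-2.105000))/2 = -2.432500
  f(c_3) = f(-2.432500) = -0.147796
  f(a) × f(c) ≥ 0, new interval: [-2.432500, -2.105000]

After 3 iteration(s), the approximation is c_3 = -2.432500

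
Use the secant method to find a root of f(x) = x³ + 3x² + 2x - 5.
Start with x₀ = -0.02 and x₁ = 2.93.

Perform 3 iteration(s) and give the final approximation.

f(x) = x³ + 3x² + 2x - 5
x₀ = -0.02, x₁ = 2.93

Secant formula: x_{n+1} = x_n - f(x_n)(x_n - x_{n-1})/(f(x_n) - f(x_{n-1}))

Iteration 1:
  f(-0.020000) = -5.038808
  f(2.930000) = 51.768457
  x_2 = 2.930000 - 51.768457×(2.930000 - (-0.020000))/(51.768457 - (-5.038808))
       = 0.241665
Iteration 2:
  f(2.930000) = 51.768457
  f(0.241665) = -4.327350
  x_3 = 0.241665 - (-4.327350)×(0.241665 - 2.930000)/(-4.327350 - 51.768457)
       = 0.449049
Iteration 3:
  f(0.241665) = -4.327350
  f(0.449049) = -3.406418
  x_4 = 0.449049 - (-3.406418)×(0.449049 - 0.241665)/(-3.406418 - (-4.327350))
       = 1.216138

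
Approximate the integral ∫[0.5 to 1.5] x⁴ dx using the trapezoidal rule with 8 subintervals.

f(x) = x⁴
a = 0.5, b = 1.5, n = 8
h = (b - a)/n = 0.125000

Trapezoidal rule: (h/2)[f(x₀) + 2f(x₁) + 2f(x₂) + ... + f(xₙ)]

x_0 = 0.5000, f(x_0) = 0.062500, coefficient = 1
x_1 = 0.6250, f(x_1) = 0.152588, coefficient = 2
x_2 = 0.7500, f(x_2) = 0.316406, coefficient = 2
x_3 = 0.8750, f(x_3) = 0.586182, coefficient = 2
x_4 = 1.0000, f(x_4) = 1.000000, coefficient = 2
x_5 = 1.1250, f(x_5) = 1.601807, coefficient = 2
x_6 = 1.2500, f(x_6) = 2.441406, coefficient = 2
x_7 = 1.3750, f(x_7) = 3.574463, coefficient = 2
x_8 = 1.5000, f(x_8) = 5.062500, coefficient = 1

I ≈ (0.125000/2) × 24.470703 = 1.529419
Exact value: 1.512500
Error: 0.016919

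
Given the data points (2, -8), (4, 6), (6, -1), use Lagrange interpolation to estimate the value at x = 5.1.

Lagrange interpolation formula:
P(x) = Σ yᵢ × Lᵢ(x)
where Lᵢ(x) = Π_{j≠i} (x - xⱼ)/(xᵢ - xⱼ)

L_0(5.1) = (5.1 - 4)/(2 - 4) × (5.1 - 6)/(2 - 6) = -0.123750
L_1(5.1) = (5.1 - 2)/(4 - 2) × (5.1 - 6)/(4 - 6) = 0.697500
L_2(5.1) = (5.1 - 2)/(6 - 2) × (5.1 - 4)/(6 - 4) = 0.426250

P(5.1) = (-8)×L_0(5.1) + 6×L_1(5.1) + (-1)×L_2(5.1)
P(5.1) = 4.748750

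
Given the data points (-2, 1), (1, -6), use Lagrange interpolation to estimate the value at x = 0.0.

Lagrange interpolation formula:
P(x) = Σ yᵢ × Lᵢ(x)
where Lᵢ(x) = Π_{j≠i} (x - xⱼ)/(xᵢ - xⱼ)

L_0(0.0) = (0.0 - 1)/(-2 - 1) = 0.333333
L_1(0.0) = (0.0 - (-2))/(1 - (-2)) = 0.666667

P(0.0) = 1×L_0(0.0) + (-6)×L_1(0.0)
P(0.0) = -3.666667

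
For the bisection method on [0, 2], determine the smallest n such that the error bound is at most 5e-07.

We need (b-a)/2^n ≤ 5e-07
(2 - 0)/2^n ≤ 5e-07
2/2^n ≤ 5e-07
2^n ≥ 4000000
n ≥ log₂(4000000) = 21.93
n ≥ 22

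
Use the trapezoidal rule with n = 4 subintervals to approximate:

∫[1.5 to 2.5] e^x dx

f(x) = e^x
a = 1.5, b = 2.5, n = 4
h = (b - a)/n = 0.250000

Trapezoidal rule: (h/2)[f(x₀) + 2f(x₁) + 2f(x₂) + ... + f(xₙ)]

x_0 = 1.5000, f(x_0) = 4.481689, coefficient = 1
x_1 = 1.7500, f(x_1) = 5.754603, coefficient = 2
x_2 = 2.0000, f(x_2) = 7.389056, coefficient = 2
x_3 = 2.2500, f(x_3) = 9.487736, coefficient = 2
x_4 = 2.5000, f(x_4) = 12.182494, coefficient = 1

I ≈ (0.250000/2) × 61.926972 = 7.740872
Exact value: 7.700805
Error: 0.040067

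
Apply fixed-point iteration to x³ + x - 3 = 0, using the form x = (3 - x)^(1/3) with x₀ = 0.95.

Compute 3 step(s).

Equation: x³ + x - 3 = 0
Fixed-point form: x = (3 - x)^(1/3)
x₀ = 0.95

x_1 = g(0.950000) = 1.270334
x_2 = g(1.270334) = 1.200386
x_3 = g(1.200386) = 1.216354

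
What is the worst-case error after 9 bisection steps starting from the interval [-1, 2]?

Bisection error bound: |error| ≤ (b-a)/2^n
|error| ≤ (2 - (-1))/2^9 = 3/2^9
|error| ≤ 0.0058593750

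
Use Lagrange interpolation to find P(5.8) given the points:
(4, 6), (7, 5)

Lagrange interpolation formula:
P(x) = Σ yᵢ × Lᵢ(x)
where Lᵢ(x) = Π_{j≠i} (x - xⱼ)/(xᵢ - xⱼ)

L_0(5.8) = (5.8 - 7)/(4 - 7) = 0.400000
L_1(5.8) = (5.8 - 4)/(7 - 4) = 0.600000

P(5.8) = 6×L_0(5.8) + 5×L_1(5.8)
P(5.8) = 5.400000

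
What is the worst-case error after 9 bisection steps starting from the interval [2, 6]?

Bisection error bound: |error| ≤ (b-a)/2^n
|error| ≤ (6 - 2)/2^9 = 4/2^9
|error| ≤ 0.0078125000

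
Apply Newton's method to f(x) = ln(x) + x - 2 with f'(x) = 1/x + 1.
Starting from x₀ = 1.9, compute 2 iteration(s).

f(x) = ln(x) + x - 2
f'(x) = 1/x + 1
x₀ = 1.9

Newton-Raphson formula: x_{n+1} = x_n - f(x_n)/f'(x_n)

Iteration 1:
  f(1.900000) = 0.541854
  f'(1.900000) = 1.526316
  x_1 = 1.900000 - 0.541854/1.526316 = 1.544992
Iteration 2:
  f(1.544992) = -0.019989
  f'(1.544992) = 1.647252
  x_2 = 1.544992 - (-0.019989)/1.647252 = 1.557127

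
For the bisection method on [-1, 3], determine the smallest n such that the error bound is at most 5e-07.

We need (b-a)/2^n ≤ 5e-07
(3 - (-1))/2^n ≤ 5e-07
4/2^n ≤ 5e-07
2^n ≥ 8000000
n ≥ log₂(8000000) = 22.93
n ≥ 23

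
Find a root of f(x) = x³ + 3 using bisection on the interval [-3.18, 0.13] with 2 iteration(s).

f(x) = x³ + 3
Initial interval: [-3.18, 0.13]

Iteration 1:
  c_1 = (-3.180000 + 0.130000)/2 = -1.525000
  f(c_1) = f(-1.525000) = -0.546578
  f(a) × f(c) ≥ 0, new interval: [-1.525000, 0.130000]
Iteration 2:
  c_2 = (-1.525000 + 0.130000)/2 = -0.697500
  f(c_2) = f(-0.697500) = 2.660662
  f(a) × f(c) < 0, new interval: [-1.525000, -0.697500]

After 2 iteration(s), the approximation is c_2 = -0.697500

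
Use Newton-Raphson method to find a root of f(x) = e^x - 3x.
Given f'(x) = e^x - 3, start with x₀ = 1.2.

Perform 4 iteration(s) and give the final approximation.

f(x) = e^x - 3x
f'(x) = e^x - 3
x₀ = 1.2

Newton-Raphson formula: x_{n+1} = x_n - f(x_n)/f'(x_n)

Iteration 1:
  f(1.200000) = -0.279883
  f'(1.200000) = 0.320117
  x_1 = 1.200000 - (-0.279883)/0.320117 = 2.074315
Iteration 2:
  f(2.074315) = 1.736148
  f'(2.074315) = 4.959094
  x_2 = 2.074315 - 1.736148/4.959094 = 1.724221
Iteration 3:
  f(1.724221) = 0.435488
  f'(1.724221) = 2.608152
  x_3 = 1.724221 - 0.435488/2.608152 = 1.557249
Iteration 4:
  f(1.557249) = 0.074001
  f'(1.557249) = 1.745749
  x_4 = 1.557249 - 0.074001/1.745749 = 1.514860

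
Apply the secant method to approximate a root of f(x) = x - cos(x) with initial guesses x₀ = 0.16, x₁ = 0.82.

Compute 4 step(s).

f(x) = x - cos(x)
x₀ = 0.16, x₁ = 0.82

Secant formula: x_{n+1} = x_n - f(x_n)(x_n - x_{n-1})/(f(x_n) - f(x_{n-1}))

Iteration 1:
  f(0.160000) = -0.827227
  f(0.820000) = 0.137779
  x_2 = 0.820000 - 0.137779×(0.820000 - 0.160000)/(0.137779 - (-0.827227))
       = 0.725768
Iteration 2:
  f(0.820000) = 0.137779
  f(0.725768) = -0.022221
  x_3 = 0.725768 - (-0.022221)×(0.725768 - 0.820000)/(-0.022221 - 0.137779)
       = 0.738856
Iteration 3:
  f(0.725768) = -0.022221
  f(0.738856) = -0.000384
  x_4 = 0.738856 - (-0.000384)×(0.738856 - 0.725768)/(-0.000384 - (-0.022221))
       = 0.739086
Iteration 4:
  f(0.738856) = -0.000384
  f(0.739086) = 0.000001
  x_5 = 0.739086 - 0.000001×(0.739086 - 0.738856)/(0.000001 - (-0.000384))
       = 0.739085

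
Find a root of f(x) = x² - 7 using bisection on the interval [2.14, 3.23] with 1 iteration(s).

f(x) = x² - 7
Initial interval: [2.14, 3.23]

Iteration 1:
  c_1 = (2.140000 + 3.230000)/2 = 2.685000
  f(c_1) = f(2.685000) = 0.209225
  f(a) × f(c) < 0, new interval: [2.140000, 2.685000]

After 1 iteration(s), the approximation is c_1 = 2.685000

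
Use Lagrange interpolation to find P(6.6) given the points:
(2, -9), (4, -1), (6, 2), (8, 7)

Lagrange interpolation formula:
P(x) = Σ yᵢ × Lᵢ(x)
where Lᵢ(x) = Π_{j≠i} (x - xⱼ)/(xᵢ - xⱼ)

L_0(6.6) = (6.6 - 4)/(2 - 4) × (6.6 - 6)/(2 - 6) × (6.6 - 8)/(2 - 8) = 0.045500
L_1(6.6) = (6.6 - 2)/(4 - 2) × (6.6 - 6)/(4 - 6) × (6.6 - 8)/(4 - 8) = -0.241500
L_2(6.6) = (6.6 - 2)/(6 - 2) × (6.6 - 4)/(6 - 4) × (6.6 - 8)/(6 - 8) = 1.046500
L_3(6.6) = (6.6 - 2)/(8 - 2) × (6.6 - 4)/(8 - 4) × (6.6 - 6)/(8 - 6) = 0.149500

P(6.6) = (-9)×L_0(6.6) + (-1)×L_1(6.6) + 2×L_2(6.6) + 7×L_3(6.6)
P(6.6) = 2.971500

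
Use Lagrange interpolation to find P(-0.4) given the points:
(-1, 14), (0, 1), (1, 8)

Lagrange interpolation formula:
P(x) = Σ yᵢ × Lᵢ(x)
where Lᵢ(x) = Π_{j≠i} (x - xⱼ)/(xᵢ - xⱼ)

L_0(-0.4) = (-0.4 - 0)/(-1 - 0) × (-0.4 - 1)/(-1 - 1) = 0.280000
L_1(-0.4) = (-0.4 - (-1))/(0 - (-1)) × (-0.4 - 1)/(0 - 1) = 0.840000
L_2(-0.4) = (-0.4 - (-1))/(1 - (-1)) × (-0.4 - 0)/(1 - 0) = -0.120000

P(-0.4) = 14×L_0(-0.4) + 1×L_1(-0.4) + 8×L_2(-0.4)
P(-0.4) = 3.800000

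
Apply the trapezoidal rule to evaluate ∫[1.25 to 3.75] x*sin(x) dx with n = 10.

f(x) = x*sin(x)
a = 1.25, b = 3.75, n = 10
h = (b - a)/n = 0.250000

Trapezoidal rule: (h/2)[f(x₀) + 2f(x₁) + 2f(x₂) + ... + f(xₙ)]

x_0 = 1.2500, f(x_0) = 1.186231, coefficient = 1
x_1 = 1.5000, f(x_1) = 1.496242, coefficient = 2
x_2 = 1.7500, f(x_2) = 1.721975, coefficient = 2
x_3 = 2.0000, f(x_3) = 1.818595, coefficient = 2
x_4 = 2.2500, f(x_4) = 1.750665, coefficient = 2
x_5 = 2.5000, f(x_5) = 1.496180, coefficient = 2
x_6 = 2.7500, f(x_6) = 1.049568, coefficient = 2
x_7 = 3.0000, f(x_7) = 0.423360, coefficient = 2
x_8 = 3.2500, f(x_8) = -0.351634, coefficient = 2
x_9 = 3.5000, f(x_9) = -1.227741, coefficient = 2
x_10 = 3.7500, f(x_10) = -2.143355, coefficient = 1

I ≈ (0.250000/2) × 15.397296 = 1.924662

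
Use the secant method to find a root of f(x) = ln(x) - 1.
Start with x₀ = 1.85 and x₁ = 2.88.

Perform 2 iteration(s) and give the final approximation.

f(x) = ln(x) - 1
x₀ = 1.85, x₁ = 2.88

Secant formula: x_{n+1} = x_n - f(x_n)(x_n - x_{n-1})/(f(x_n) - f(x_{n-1}))

Iteration 1:
  f(1.850000) = -0.384814
  f(2.880000) = 0.057790
  x_2 = 2.880000 - 0.057790×(2.880000 - 1.850000)/(0.057790 - (-0.384814))
       = 2.745514
Iteration 2:
  f(2.880000) = 0.057790
  f(2.745514) = 0.009968
  x_3 = 2.745514 - 0.009968×(2.745514 - 2.880000)/(0.009968 - 0.057790)
       = 2.717481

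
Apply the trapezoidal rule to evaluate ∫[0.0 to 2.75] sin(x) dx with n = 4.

f(x) = sin(x)
a = 0.0, b = 2.75, n = 4
h = (b - a)/n = 0.687500

Trapezoidal rule: (h/2)[f(x₀) + 2f(x₁) + 2f(x₂) + ... + f(xₙ)]

x_0 = 0.0000, f(x_0) = 0.000000, coefficient = 1
x_1 = 0.6875, f(x_1) = 0.634607, coefficient = 2
x_2 = 1.3750, f(x_2) = 0.980893, coefficient = 2
x_3 = 2.0625, f(x_3) = 0.881530, coefficient = 2
x_4 = 2.7500, f(x_4) = 0.381661, coefficient = 1

I ≈ (0.687500/2) × 5.375721 = 1.847904
Exact value: 1.924302
Error: 0.076398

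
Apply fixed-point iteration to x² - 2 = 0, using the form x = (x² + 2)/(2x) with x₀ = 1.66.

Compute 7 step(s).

Equation: x² - 2 = 0
Fixed-point form: x = (x² + 2)/(2x)
x₀ = 1.66

x_1 = g(1.660000) = 1.432410
x_2 = g(1.432410) = 1.414329
x_3 = g(1.414329) = 1.414214
x_4 = g(1.414214) = 1.414214
x_5 = g(1.414214) = 1.414214
x_6 = g(1.414214) = 1.414214
x_7 = g(1.414214) = 1.414214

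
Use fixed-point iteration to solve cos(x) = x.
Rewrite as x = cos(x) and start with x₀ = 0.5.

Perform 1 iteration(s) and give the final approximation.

Equation: cos(x) = x
Fixed-point form: x = cos(x)
x₀ = 0.5

x_1 = g(0.500000) = 0.877583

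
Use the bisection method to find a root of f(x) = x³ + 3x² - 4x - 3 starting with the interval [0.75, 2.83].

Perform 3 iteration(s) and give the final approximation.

f(x) = x³ + 3x² - 4x - 3
Initial interval: [0.75, 2.83]

Iteration 1:
  c_1 = (0.750000 + 2.830000)/2 = 1.790000
  f(c_1) = f(1.790000) = 5.187639
  f(a) × f(c) < 0, new interval: [0.750000, 1.790000]
Iteration 2:
  c_2 = (0.750000 + 1.790000)/2 = 1.270000
  f(c_2) = f(1.270000) = -1.192917
  f(a) × f(c) ≥ 0, new interval: [1.270000, 1.790000]
Iteration 3:
  c_3 = (1.270000 + 1.790000)/2 = 1.530000
  f(c_3) = f(1.530000) = 1.484277
  f(a) × f(c) < 0, new interval: [1.270000, 1.530000]

After 3 iteration(s), the approximation is c_3 = 1.530000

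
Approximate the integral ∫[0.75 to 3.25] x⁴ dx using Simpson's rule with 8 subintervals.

f(x) = x⁴
a = 0.75, b = 3.25, n = 8
h = (b - a)/n = 0.312500

Simpson's rule: (h/3)[f(x₀) + 4f(x₁) + 2f(x₂) + ... + f(xₙ)]

x_0 = 0.7500, f(x_0) = 0.316406, coefficient = 1
x_1 = 1.0625, f(x_1) = 1.274429, coefficient = 4
x_2 = 1.3750, f(x_2) = 3.574463, coefficient = 2
x_3 = 1.6875, f(x_3) = 8.109146, coefficient = 4
x_4 = 2.0000, f(x_4) = 16.000000, coefficient = 2
x_5 = 2.3125, f(x_5) = 28.597427, coefficient = 4
x_6 = 2.6250, f(x_6) = 47.480713, coefficient = 2
x_7 = 2.9375, f(x_7) = 74.458023, coefficient = 4
x_8 = 3.2500, f(x_8) = 111.566406, coefficient = 1

I ≈ (0.312500/3) × 695.749268 = 72.473882
Exact value: 72.470703
Error: 0.003179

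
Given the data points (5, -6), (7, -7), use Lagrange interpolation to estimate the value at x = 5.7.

Lagrange interpolation formula:
P(x) = Σ yᵢ × Lᵢ(x)
where Lᵢ(x) = Π_{j≠i} (x - xⱼ)/(xᵢ - xⱼ)

L_0(5.7) = (5.7 - 7)/(5 - 7) = 0.650000
L_1(5.7) = (5.7 - 5)/(7 - 5) = 0.350000

P(5.7) = (-6)×L_0(5.7) + (-7)×L_1(5.7)
P(5.7) = -6.350000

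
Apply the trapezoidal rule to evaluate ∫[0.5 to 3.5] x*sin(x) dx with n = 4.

f(x) = x*sin(x)
a = 0.5, b = 3.5, n = 4
h = (b - a)/n = 0.750000

Trapezoidal rule: (h/2)[f(x₀) + 2f(x₁) + 2f(x₂) + ... + f(xₙ)]

x_0 = 0.5000, f(x_0) = 0.239713, coefficient = 1
x_1 = 1.2500, f(x_1) = 1.186231, coefficient = 2
x_2 = 2.0000, f(x_2) = 1.818595, coefficient = 2
x_3 = 2.7500, f(x_3) = 1.049568, coefficient = 2
x_4 = 3.5000, f(x_4) = -1.227741, coefficient = 1

I ≈ (0.750000/2) × 7.120758 = 2.670284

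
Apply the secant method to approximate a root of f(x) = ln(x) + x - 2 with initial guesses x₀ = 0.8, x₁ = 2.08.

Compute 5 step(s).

f(x) = ln(x) + x - 2
x₀ = 0.8, x₁ = 2.08

Secant formula: x_{n+1} = x_n - f(x_n)(x_n - x_{n-1})/(f(x_n) - f(x_{n-1}))

Iteration 1:
  f(0.800000) = -1.423144
  f(2.080000) = 0.812368
  x_2 = 2.080000 - 0.812368×(2.080000 - 0.800000)/(0.812368 - (-1.423144))
       = 1.614858
Iteration 2:
  f(2.080000) = 0.812368
  f(1.614858) = 0.094105
  x_3 = 1.614858 - 0.094105×(1.614858 - 2.080000)/(0.094105 - 0.812368)
       = 1.553916
Iteration 3:
  f(1.614858) = 0.094105
  f(1.553916) = -0.005305
  x_4 = 1.553916 - (-0.005305)×(1.553916 - 1.614858)/(-0.005305 - 0.094105)
       = 1.557169
Iteration 4:
  f(1.553916) = -0.005305
  f(1.557169) = 0.000038
  x_5 = 1.557169 - 0.000038×(1.557169 - 1.553916)/(0.000038 - (-0.005305))
       = 1.557146
Iteration 5:
  f(1.557169) = 0.000038
  f(1.557146) = 0.000000
  x_6 = 1.557146 - 0.000000×(1.557146 - 1.557169)/(0.000000 - 0.000038)
       = 1.557146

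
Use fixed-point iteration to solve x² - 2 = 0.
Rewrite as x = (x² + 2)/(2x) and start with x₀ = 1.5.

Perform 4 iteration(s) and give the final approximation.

Equation: x² - 2 = 0
Fixed-point form: x = (x² + 2)/(2x)
x₀ = 1.5

x_1 = g(1.500000) = 1.416667
x_2 = g(1.416667) = 1.414216
x_3 = g(1.414216) = 1.414214
x_4 = g(1.414214) = 1.414214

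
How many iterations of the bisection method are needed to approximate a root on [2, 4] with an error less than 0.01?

We need (b-a)/2^n ≤ 0.01
(4 - 2)/2^n ≤ 0.01
2/2^n ≤ 0.01
2^n ≥ 200
n ≥ log₂(200) = 7.64
n ≥ 8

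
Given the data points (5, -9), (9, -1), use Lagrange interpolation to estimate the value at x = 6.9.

Lagrange interpolation formula:
P(x) = Σ yᵢ × Lᵢ(x)
where Lᵢ(x) = Π_{j≠i} (x - xⱼ)/(xᵢ - xⱼ)

L_0(6.9) = (6.9 - 9)/(5 - 9) = 0.525000
L_1(6.9) = (6.9 - 5)/(9 - 5) = 0.475000

P(6.9) = (-9)×L_0(6.9) + (-1)×L_1(6.9)
P(6.9) = -5.200000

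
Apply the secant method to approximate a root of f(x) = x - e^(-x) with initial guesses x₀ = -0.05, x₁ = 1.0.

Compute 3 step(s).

f(x) = x - e^(-x)
x₀ = -0.05, x₁ = 1.0

Secant formula: x_{n+1} = x_n - f(x_n)(x_n - x_{n-1})/(f(x_n) - f(x_{n-1}))

Iteration 1:
  f(-0.050000) = -1.101271
  f(1.000000) = 0.632121
  x_2 = 1.000000 - 0.632121×(1.000000 - (-0.050000))/(0.632121 - (-1.101271))
       = 0.617094
Iteration 2:
  f(1.000000) = 0.632121
  f(0.617094) = 0.077584
  x_3 = 0.617094 - 0.077584×(0.617094 - 1.000000)/(0.077584 - 0.632121)
       = 0.563522
Iteration 3:
  f(0.617094) = 0.077584
  f(0.563522) = -0.005678
  x_4 = 0.563522 - (-0.005678)×(0.563522 - 0.617094)/(-0.005678 - 0.077584)
       = 0.567176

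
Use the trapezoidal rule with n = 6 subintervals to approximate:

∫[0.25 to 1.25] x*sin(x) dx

f(x) = x*sin(x)
a = 0.25, b = 1.25, n = 6
h = (b - a)/n = 0.166667

Trapezoidal rule: (h/2)[f(x₀) + 2f(x₁) + 2f(x₂) + ... + f(xₙ)]

x_0 = 0.2500, f(x_0) = 0.061851, coefficient = 1
x_1 = 0.4167, f(x_1) = 0.168631, coefficient = 2
x_2 = 0.5833, f(x_2) = 0.321305, coefficient = 2
x_3 = 0.7500, f(x_3) = 0.511229, coefficient = 2
x_4 = 0.9167, f(x_4) = 0.727446, coefficient = 2
x_5 = 1.0833, f(x_5) = 0.957151, coefficient = 2
x_6 = 1.2500, f(x_6) = 1.186231, coefficient = 1

I ≈ (0.166667/2) × 6.619607 = 0.551634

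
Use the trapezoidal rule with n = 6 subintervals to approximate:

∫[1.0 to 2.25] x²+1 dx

f(x) = x²+1
a = 1.0, b = 2.25, n = 6
h = (b - a)/n = 0.208333

Trapezoidal rule: (h/2)[f(x₀) + 2f(x₁) + 2f(x₂) + ... + f(xₙ)]

x_0 = 1.0000, f(x_0) = 2.000000, coefficient = 1
x_1 = 1.2083, f(x_1) = 2.460069, coefficient = 2
x_2 = 1.4167, f(x_2) = 3.006944, coefficient = 2
x_3 = 1.6250, f(x_3) = 3.640625, coefficient = 2
x_4 = 1.8333, f(x_4) = 4.361111, coefficient = 2
x_5 = 2.0417, f(x_5) = 5.168403, coefficient = 2
x_6 = 2.2500, f(x_6) = 6.062500, coefficient = 1

I ≈ (0.208333/2) × 45.336806 = 4.722584
Exact value: 4.713542
Error: 0.009042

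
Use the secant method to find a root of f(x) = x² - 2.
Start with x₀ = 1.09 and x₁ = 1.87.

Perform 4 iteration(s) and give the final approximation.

f(x) = x² - 2
x₀ = 1.09, x₁ = 1.87

Secant formula: x_{n+1} = x_n - f(x_n)(x_n - x_{n-1})/(f(x_n) - f(x_{n-1}))

Iteration 1:
  f(1.090000) = -0.811900
  f(1.870000) = 1.496900
  x_2 = 1.870000 - 1.496900×(1.870000 - 1.090000)/(1.496900 - (-0.811900))
       = 1.364291
Iteration 2:
  f(1.870000) = 1.496900
  f(1.364291) = -0.138711
  x_3 = 1.364291 - (-0.138711)×(1.364291 - 1.870000)/(-0.138711 - 1.496900)
       = 1.407178
Iteration 3:
  f(1.364291) = -0.138711
  f(1.407178) = -0.019849
  x_4 = 1.407178 - (-0.019849)×(1.407178 - 1.364291)/(-0.019849 - (-0.138711))
       = 1.414340
Iteration 4:
  f(1.407178) = -0.019849
  f(1.414340) = 0.000358
  x_5 = 1.414340 - 0.000358×(1.414340 - 1.407178)/(0.000358 - (-0.019849))
       = 1.414213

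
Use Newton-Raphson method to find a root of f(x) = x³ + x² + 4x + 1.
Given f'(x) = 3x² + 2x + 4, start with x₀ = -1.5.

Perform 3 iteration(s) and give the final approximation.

f(x) = x³ + x² + 4x + 1
f'(x) = 3x² + 2x + 4
x₀ = -1.5

Newton-Raphson formula: x_{n+1} = x_n - f(x_n)/f'(x_n)

Iteration 1:
  f(-1.500000) = -6.125000
  f'(-1.500000) = 7.750000
  x_1 = -1.500000 - (-6.125000)/7.750000 = -0.709677
Iteration 2:
  f(-0.709677) = -1.692491
  f'(-0.709677) = 4.091571
  x_2 = -0.709677 - (-1.692491)/4.091571 = -0.296024
Iteration 3:
  f(-0.296024) = -0.122408
  f'(-0.296024) = 3.670843
  x_3 = -0.296024 - (-0.122408)/3.670843 = -0.262678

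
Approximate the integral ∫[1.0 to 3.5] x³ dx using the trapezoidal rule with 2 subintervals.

f(x) = x³
a = 1.0, b = 3.5, n = 2
h = (b - a)/n = 1.250000

Trapezoidal rule: (h/2)[f(x₀) + 2f(x₁) + 2f(x₂) + ... + f(xₙ)]

x_0 = 1.0000, f(x_0) = 1.000000, coefficient = 1
x_1 = 2.2500, f(x_1) = 11.390625, coefficient = 2
x_2 = 3.5000, f(x_2) = 42.875000, coefficient = 1

I ≈ (1.250000/2) × 66.656250 = 41.660156
Exact value: 37.265625
Error: 4.394531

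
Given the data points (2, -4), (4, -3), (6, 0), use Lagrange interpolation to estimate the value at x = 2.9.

Lagrange interpolation formula:
P(x) = Σ yᵢ × Lᵢ(x)
where Lᵢ(x) = Π_{j≠i} (x - xⱼ)/(xᵢ - xⱼ)

L_0(2.9) = (2.9 - 4)/(2 - 4) × (2.9 - 6)/(2 - 6) = 0.426250
L_1(2.9) = (2.9 - 2)/(4 - 2) × (2.9 - 6)/(4 - 6) = 0.697500
L_2(2.9) = (2.9 - 2)/(6 - 2) × (2.9 - 4)/(6 - 4) = -0.123750

P(2.9) = (-4)×L_0(2.9) + (-3)×L_1(2.9) + 0×L_2(2.9)
P(2.9) = -3.797500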